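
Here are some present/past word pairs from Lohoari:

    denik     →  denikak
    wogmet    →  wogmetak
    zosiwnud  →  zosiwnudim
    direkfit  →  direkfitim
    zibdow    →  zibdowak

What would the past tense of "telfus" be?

telfusak

"telfus" has 2 vowels. The stems with 2 vowels (denik → denikak, wogmet → wogmetak, zibdow → zibdowak) add -ak.
So telfus → telfusak.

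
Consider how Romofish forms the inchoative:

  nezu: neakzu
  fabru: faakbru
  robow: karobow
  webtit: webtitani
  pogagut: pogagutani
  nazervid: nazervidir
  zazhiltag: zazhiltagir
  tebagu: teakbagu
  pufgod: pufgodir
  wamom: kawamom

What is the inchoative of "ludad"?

webtit and nazervid both have last vowel 'i' yet inflect differently (webtitani, nazervidir), so the last vowel is not what conditions the rule; the final letter is.
"ludad" ends in -d. The stems ending in -d (nazervid → nazervidir, pufgod → pufgodir) add -ir.
The other patterns: stems ending in -t add -ani; stems ending in -u insert -ak- after the first vowel; stems ending in -m or -w add the prefix ka-.
So ludad → ludadir.

ludadir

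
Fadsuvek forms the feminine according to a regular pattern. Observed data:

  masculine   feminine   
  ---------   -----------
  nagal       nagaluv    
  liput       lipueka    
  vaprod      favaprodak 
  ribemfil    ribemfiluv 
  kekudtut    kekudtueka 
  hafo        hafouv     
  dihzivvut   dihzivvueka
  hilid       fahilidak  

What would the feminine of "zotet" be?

"zotet" ends in -t. The stems ending in -t (kekudtut → kekudtueka, liput → lipueka, dihzivvut → dihzivvueka) drop the final letter and add -eka.
So zotet → zoteeka.

zoteeka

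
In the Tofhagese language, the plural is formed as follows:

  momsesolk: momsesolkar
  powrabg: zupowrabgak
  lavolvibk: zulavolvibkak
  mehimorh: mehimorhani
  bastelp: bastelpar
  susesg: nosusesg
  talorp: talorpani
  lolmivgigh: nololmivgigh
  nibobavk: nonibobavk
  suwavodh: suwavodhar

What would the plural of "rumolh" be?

momsesolk and lavolvibk both end in -k yet inflect differently (momsesolkar, zulavolvibkak), so the final letter is not what conditions the rule; the second-to-last letter is.
"rumolh" has second-to-last letter 'l'. The stems whose second-to-last letter is 'l' (momsesolk → momsesolkar, bastelp → bastelpar) add -ar.
So rumolh → rumolhar.

rumolhar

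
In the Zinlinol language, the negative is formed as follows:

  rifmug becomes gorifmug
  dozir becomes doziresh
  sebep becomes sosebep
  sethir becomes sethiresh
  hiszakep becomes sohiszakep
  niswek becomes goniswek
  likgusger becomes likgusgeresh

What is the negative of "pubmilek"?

"pubmilek" ends in -k. The one such stem in the data (niswek → goniswek) adds the prefix go-, so the same rule applies.
So pubmilek → gopubmilek.

gopubmilek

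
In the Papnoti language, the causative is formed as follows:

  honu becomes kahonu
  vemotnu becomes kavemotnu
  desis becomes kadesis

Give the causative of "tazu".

Every pair shown (honu → kahonu, vemotnu → kavemotnu, desis → kadesis) follows the same rule: add the prefix ka-.
So tazu → katazu.

katazu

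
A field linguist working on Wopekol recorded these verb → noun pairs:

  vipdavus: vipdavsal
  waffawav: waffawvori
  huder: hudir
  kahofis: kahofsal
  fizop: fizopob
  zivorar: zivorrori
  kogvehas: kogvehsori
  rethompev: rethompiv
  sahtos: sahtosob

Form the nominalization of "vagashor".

vagashorob

kogvehas and sahtos both end in -s yet inflect differently (kogvehsori, sahtosob), so the final letter is not what conditions the rule; the last vowel is.
"vagashor" has last vowel 'o'. The stems whose last vowel is 'o' (sahtos → sahtosob, fizop → fizopob) add -ob.
The other patterns: stems whose last vowel is 'a' delete the last vowel and add -ori; stems whose last vowel is 'e' change the last vowel to 'i'; stems whose last vowel is 'i' or 'u' delete the last vowel and add -al.
So vagashor → vagashorob.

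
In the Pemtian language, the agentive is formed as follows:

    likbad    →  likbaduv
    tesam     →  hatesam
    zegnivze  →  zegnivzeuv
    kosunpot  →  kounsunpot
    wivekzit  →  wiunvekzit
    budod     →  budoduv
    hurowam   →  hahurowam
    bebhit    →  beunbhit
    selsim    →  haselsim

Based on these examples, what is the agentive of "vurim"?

havurim

bebhit and selsim both have last vowel 'i' yet inflect differently (beunbhit, haselsim), so the last vowel is not what conditions the rule; the final letter is.
"vurim" ends in -m. The stems ending in -m (selsim → haselsim, tesam → hatesam, hurowam → hahurowam) add the prefix ha-.
The other patterns: stems ending in -t insert -un- after the first vowel; stems ending in -d or -e add -uv.
So vurim → havurim.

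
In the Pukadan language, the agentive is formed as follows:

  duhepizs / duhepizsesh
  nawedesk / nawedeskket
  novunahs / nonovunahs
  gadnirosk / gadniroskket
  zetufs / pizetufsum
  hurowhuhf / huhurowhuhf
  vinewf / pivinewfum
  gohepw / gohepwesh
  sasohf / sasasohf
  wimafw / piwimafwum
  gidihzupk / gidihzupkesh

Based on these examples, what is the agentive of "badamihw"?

babadamihw

vinewf and hurowhuhf both end in -f yet inflect differently (pivinewfum, huhurowhuhf), so the final letter is not what conditions the rule; the second-to-last letter is.
"badamihw" has second-to-last letter 'h'. The stems whose second-to-last letter is 'h' (hurowhuhf → huhurowhuhf, novunahs → nonovunahs, sasohf → sasasohf) repeat the first consonant+vowel as a prefix.
The other patterns: stems whose second-to-last letter is 's' double the final consonant and add -et; stems whose second-to-last letter is 'f' or 'w' add pi- … -um around the stem; stems whose second-to-last letter is 'p' or 'z' add -esh.
So badamihw → babadamihw.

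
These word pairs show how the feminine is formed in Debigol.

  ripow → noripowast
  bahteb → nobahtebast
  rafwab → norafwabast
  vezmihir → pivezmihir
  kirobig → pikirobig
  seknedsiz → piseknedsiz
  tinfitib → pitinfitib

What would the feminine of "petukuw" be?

bahteb and tinfitib both end in -b yet inflect differently (nobahtebast, pitinfitib), so the final letter is not what conditions the rule; the number of vowels is.
"petukuw" has 3 vowels. The stems with 3 vowels (vezmihir → pivezmihir, kirobig → pikirobig, seknedsiz → piseknedsiz) add the prefix pi-.
The other pattern: stems with 2 vowels add no- … -ast around the stem.
So petukuw → pipetukuw.

pipetukuw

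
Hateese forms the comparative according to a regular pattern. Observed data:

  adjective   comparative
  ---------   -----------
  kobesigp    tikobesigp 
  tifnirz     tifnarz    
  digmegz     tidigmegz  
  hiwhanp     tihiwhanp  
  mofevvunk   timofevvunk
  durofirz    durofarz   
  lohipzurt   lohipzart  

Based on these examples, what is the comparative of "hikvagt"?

"hikvagt" has second-to-last letter 'g'. The stems whose second-to-last letter is 'g' (digmegz → tidigmegz, kobesigp → tikobesigp) add the prefix ti-.
The other pattern: stems whose second-to-last letter is 'r' change the last vowel to 'a'.
So hikvagt → tihikvagt.

tihikvagt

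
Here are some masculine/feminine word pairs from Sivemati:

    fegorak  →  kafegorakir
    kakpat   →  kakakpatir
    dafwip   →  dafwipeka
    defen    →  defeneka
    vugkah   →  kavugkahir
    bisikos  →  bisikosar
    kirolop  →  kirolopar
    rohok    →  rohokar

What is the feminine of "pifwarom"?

pifwaromar

dafwip and kirolop both end in -p yet inflect differently (dafwipeka, kirolopar), so the final letter is not what conditions the rule; the last vowel is.
"pifwarom" has last vowel 'o'. The stems whose last vowel is 'o' (kirolop → kirolopar, rohok → rohokar, bisikos → bisikosar) add -ar.
The other patterns: stems whose last vowel is 'e' or 'i' add -eka; stems whose last vowel is 'a' add ka- … -ir around the stem.
So pifwarom → pifwaromar.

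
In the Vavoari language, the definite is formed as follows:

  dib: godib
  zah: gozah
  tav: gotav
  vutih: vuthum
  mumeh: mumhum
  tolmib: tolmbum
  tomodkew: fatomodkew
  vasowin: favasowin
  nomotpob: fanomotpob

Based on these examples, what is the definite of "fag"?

"fag" has 1 vowel. The stems with 1 vowel (dib → godib, zah → gozah, tav → gotav) add the prefix go-.
So fag → gofag.

gofag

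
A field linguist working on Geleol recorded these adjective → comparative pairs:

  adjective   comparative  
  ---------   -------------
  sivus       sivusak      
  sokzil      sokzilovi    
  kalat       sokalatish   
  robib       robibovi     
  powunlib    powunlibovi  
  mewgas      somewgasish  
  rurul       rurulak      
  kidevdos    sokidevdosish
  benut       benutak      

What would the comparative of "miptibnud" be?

"miptibnud" has last vowel 'u'. The stems whose last vowel is 'u' (sivus → sivusak, benut → benutak, rurul → rurulak) add -ak.
The other patterns: stems whose last vowel is 'i' add -ovi; stems whose last vowel is 'a' or 'o' add so- … -ish around the stem.
So miptibnud → miptibnudak.

miptibnudak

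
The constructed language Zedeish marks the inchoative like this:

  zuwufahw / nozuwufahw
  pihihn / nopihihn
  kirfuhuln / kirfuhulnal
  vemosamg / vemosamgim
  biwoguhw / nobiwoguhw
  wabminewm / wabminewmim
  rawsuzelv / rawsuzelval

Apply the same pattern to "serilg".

serilgal

pihihn and kirfuhuln both end in -n yet inflect differently (nopihihn, kirfuhulnal), so the final letter is not what conditions the rule; the second-to-last letter is.
"serilg" has second-to-last letter 'l'. The stems whose second-to-last letter is 'l' (rawsuzelv → rawsuzelval, kirfuhuln → kirfuhulnal) add -al.
The other patterns: stems whose second-to-last letter is 'm' or 'w' add -im; stems whose second-to-last letter is 'h' add the prefix no-.
So serilg → serilgal.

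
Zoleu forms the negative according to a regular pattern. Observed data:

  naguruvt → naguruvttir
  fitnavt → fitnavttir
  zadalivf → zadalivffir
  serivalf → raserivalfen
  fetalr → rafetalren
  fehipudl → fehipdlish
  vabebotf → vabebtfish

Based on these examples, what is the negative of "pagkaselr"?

zadalivf and serivalf both end in -f yet inflect differently (zadalivffir, raserivalfen), so the final letter is not what conditions the rule; the second-to-last letter is.
"pagkaselr" has second-to-last letter 'l'. The stems whose second-to-last letter is 'l' (serivalf → raserivalfen, fetalr → rafetalren) add ra- … -en around the stem.
So pagkaselr → rapagkaselren.

rapagkaselren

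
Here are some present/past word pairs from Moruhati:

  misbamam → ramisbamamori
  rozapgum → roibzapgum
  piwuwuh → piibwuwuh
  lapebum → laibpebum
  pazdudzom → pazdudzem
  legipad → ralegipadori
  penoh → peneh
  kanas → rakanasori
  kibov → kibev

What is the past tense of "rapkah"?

pazdudzom and misbamam both end in -m yet inflect differently (pazdudzem, ramisbamamori), so the final letter is not what conditions the rule; the last vowel is.
"rapkah" has last vowel 'a'. The stems whose last vowel is 'a' (kanas → rakanasori, legipad → ralegipadori, misbamam → ramisbamamori) add ra- … -ori around the stem.
So rapkah → rarapkahori.

rarapkahori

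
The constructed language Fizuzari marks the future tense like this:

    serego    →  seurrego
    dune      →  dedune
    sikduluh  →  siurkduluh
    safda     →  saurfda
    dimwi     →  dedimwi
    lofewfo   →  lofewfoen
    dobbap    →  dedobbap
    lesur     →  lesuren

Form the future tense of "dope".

dedope

"dope" begins with d-. The stems beginning with d- (dune → dedune, dimwi → dedimwi, dobbap → dedobbap) add the prefix de-.
The other patterns: stems beginning with s- insert -ur- after the first vowel; stems beginning with l- add -en.
So dope → dedope.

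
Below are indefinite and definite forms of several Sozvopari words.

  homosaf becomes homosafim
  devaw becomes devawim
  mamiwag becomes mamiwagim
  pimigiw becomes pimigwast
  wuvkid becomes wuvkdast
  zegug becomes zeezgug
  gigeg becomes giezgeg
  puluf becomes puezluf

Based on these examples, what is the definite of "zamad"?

zamadim

"zamad" has last vowel 'a'. The stems whose last vowel is 'a' (homosaf → homosafim, devaw → devawim, mamiwag → mamiwagim) add -im.
So zamad → zamadim.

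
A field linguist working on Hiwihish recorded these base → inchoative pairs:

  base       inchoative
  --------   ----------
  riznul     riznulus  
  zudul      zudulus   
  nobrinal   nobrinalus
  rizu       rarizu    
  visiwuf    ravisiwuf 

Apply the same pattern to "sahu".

riznul and rizu both have last vowel 'u' yet inflect differently (riznulus, rarizu), so the last vowel is not what conditions the rule; the final letter is.
"sahu" ends in -u. The one such stem in the data (rizu → rarizu) adds the prefix ra-, so the same rule applies.
The other pattern: stems ending in -l add -us.
So sahu → rasahu.

rasahu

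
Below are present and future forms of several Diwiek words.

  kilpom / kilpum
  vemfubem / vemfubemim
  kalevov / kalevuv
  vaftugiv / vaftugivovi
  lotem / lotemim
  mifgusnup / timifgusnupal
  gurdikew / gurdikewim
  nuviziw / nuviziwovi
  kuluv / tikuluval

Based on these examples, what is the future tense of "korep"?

vemfubem and kilpom both end in -m yet inflect differently (vemfubemim, kilpum), so the final letter is not what conditions the rule; the last vowel is.
"korep" has last vowel 'e'. The stems whose last vowel is 'e' (vemfubem → vemfubemim, gurdikew → gurdikewim, lotem → lotemim) add -im.
The other patterns: stems whose last vowel is 'u' add ti- … -al around the stem; stems whose last vowel is 'o' change the last vowel to 'u'; stems whose last vowel is 'i' add -ovi.
So korep → korepim.

korepim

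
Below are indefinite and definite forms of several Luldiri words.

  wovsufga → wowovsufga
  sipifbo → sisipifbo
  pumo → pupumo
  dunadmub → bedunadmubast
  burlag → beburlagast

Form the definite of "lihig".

wovsufga and burlag both have last vowel 'a' yet inflect differently (wowovsufga, beburlagast), so the last vowel is not what conditions the rule; whether the stem ends in a vowel or a consonant is.
"lihig" ends in a consonant. The stems ending in a consonant (dunadmub → bedunadmubast, burlag → beburlagast) add be- … -ast around the stem.
The other pattern: stems ending in a vowel repeat the first consonant+vowel as a prefix.
So lihig → belihigast.

belihigast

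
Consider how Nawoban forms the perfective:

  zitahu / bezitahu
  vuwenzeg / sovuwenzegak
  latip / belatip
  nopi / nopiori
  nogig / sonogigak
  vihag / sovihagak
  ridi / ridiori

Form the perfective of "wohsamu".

nogig and ridi both have last vowel 'i' yet inflect differently (sonogigak, ridiori), so the last vowel is not what conditions the rule; the final letter is.
"wohsamu" ends in -u. The one such stem in the data (zitahu → bezitahu) adds the prefix be-, so the same rule applies.
The other patterns: stems ending in -g add so- … -ak around the stem; stems ending in -i add -ori.
So wohsamu → bewohsamu.

bewohsamu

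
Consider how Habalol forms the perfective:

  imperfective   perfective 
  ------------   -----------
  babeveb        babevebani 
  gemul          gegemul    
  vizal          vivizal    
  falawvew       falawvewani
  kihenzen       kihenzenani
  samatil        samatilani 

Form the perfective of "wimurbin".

wimurbinani

vizal and samatil both end in -l yet inflect differently (vivizal, samatilani), so the final letter is not what conditions the rule; the last vowel is.
"wimurbin" has last vowel 'i'. The one such stem in the data (samatil → samatilani) adds -ani, so the same rule applies.
So wimurbin → wimurbinani.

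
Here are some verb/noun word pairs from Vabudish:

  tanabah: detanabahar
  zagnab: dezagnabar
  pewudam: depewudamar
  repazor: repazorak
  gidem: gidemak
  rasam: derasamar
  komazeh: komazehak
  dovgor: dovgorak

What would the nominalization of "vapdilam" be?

tanabah and komazeh both end in -h yet inflect differently (detanabahar, komazehak), so the final letter is not what conditions the rule; the last vowel is.
"vapdilam" has last vowel 'a'. The stems whose last vowel is 'a' (rasam → derasamar, tanabah → detanabahar, zagnab → dezagnabar) add de- … -ar around the stem.
So vapdilam → devapdilamar.

devapdilamar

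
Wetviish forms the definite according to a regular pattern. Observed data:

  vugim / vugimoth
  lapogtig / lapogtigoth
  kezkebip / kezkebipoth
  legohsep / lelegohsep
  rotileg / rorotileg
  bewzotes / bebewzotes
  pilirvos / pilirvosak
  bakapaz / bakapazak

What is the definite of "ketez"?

keketez

"ketez" has last vowel 'e'. The stems whose last vowel is 'e' (legohsep → lelegohsep, rotileg → rorotileg, bewzotes → bebewzotes) repeat the first consonant+vowel as a prefix.
So ketez → keketez.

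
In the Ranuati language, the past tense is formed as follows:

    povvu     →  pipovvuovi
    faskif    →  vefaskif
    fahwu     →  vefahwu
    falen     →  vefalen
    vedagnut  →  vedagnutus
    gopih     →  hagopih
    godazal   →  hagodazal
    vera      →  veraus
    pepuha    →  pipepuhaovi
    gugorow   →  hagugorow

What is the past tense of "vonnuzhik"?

"vonnuzhik" begins with v-. The stems beginning with v- (vedagnut → vedagnutus, vera → veraus) add -us.
The other patterns: stems beginning with f- add the prefix ve-; stems beginning with g- add the prefix ha-; stems beginning with p- add pi- … -ovi around the stem.
So vonnuzhik → vonnuzhikus.

vonnuzhikus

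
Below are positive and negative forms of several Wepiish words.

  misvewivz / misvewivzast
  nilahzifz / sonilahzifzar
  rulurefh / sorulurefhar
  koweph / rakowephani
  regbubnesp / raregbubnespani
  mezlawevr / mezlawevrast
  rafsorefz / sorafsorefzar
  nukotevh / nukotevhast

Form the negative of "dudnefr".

rulurefh and nukotevh both end in -h yet inflect differently (sorulurefhar, nukotevhast), so the final letter is not what conditions the rule; the second-to-last letter is.
"dudnefr" has second-to-last letter 'f'. The stems whose second-to-last letter is 'f' (rafsorefz → sorafsorefzar, rulurefh → sorulurefhar, nilahzifz → sonilahzifzar) add so- … -ar around the stem.
The other patterns: stems whose second-to-last letter is 'v' add -ast; stems whose second-to-last letter is 'p' or 's' add ra- … -ani around the stem.
So dudnefr → sodudnefrar.

sodudnefrar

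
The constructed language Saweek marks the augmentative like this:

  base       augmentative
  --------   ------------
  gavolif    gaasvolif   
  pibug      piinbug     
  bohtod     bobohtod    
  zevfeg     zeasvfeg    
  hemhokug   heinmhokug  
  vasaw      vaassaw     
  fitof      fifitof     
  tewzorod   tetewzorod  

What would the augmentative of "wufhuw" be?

wuinfhuw

"wufhuw" has last vowel 'u'. The stems whose last vowel is 'u' (hemhokug → heinmhokug, pibug → piinbug) insert -in- after the first vowel.
The other patterns: stems whose last vowel is 'o' repeat the first consonant+vowel as a prefix; stems whose last vowel is 'a', 'e' or 'i' insert -as- after the first vowel.
So wufhuw → wuinfhuw.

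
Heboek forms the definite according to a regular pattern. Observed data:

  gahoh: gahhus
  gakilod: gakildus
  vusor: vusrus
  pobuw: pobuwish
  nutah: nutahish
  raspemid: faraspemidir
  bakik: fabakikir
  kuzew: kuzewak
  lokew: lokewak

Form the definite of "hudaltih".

gahoh and nutah both end in -h yet inflect differently (gahhus, nutahish), so the final letter is not what conditions the rule; the last vowel is.
"hudaltih" has last vowel 'i'. The stems whose last vowel is 'i' (raspemid → faraspemidir, bakik → fabakikir) add fa- … -ir around the stem.
The other patterns: stems whose last vowel is 'o' delete the last vowel and add -us; stems whose last vowel is 'a' or 'u' add -ish; stems whose last vowel is 'e' add -ak.
So hudaltih → fahudaltihir.

fahudaltihir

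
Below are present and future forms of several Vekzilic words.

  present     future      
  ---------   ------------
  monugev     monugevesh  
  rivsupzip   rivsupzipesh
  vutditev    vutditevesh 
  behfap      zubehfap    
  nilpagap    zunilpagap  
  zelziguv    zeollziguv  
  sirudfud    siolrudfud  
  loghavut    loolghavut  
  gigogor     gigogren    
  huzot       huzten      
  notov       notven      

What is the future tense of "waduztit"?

"waduztit" has last vowel 'i'. The one such stem in the data (rivsupzip → rivsupzipesh) adds -esh, so the same rule applies.
The other patterns: stems whose last vowel is 'a' add the prefix zu-; stems whose last vowel is 'u' insert -ol- after the first vowel; stems whose last vowel is 'o' delete the last vowel and add -en.
So waduztit → waduztitesh.

waduztitesh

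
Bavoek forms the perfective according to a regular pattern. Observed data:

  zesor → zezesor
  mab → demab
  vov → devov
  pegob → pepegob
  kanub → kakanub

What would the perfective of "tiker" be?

pegob and mab both end in -b yet inflect differently (pepegob, demab), so the final letter is not what conditions the rule; the number of vowels is.
"tiker" has 2 vowels. The stems with 2 vowels (pegob → pepegob, zesor → zezesor, kanub → kakanub) repeat the first consonant+vowel as a prefix.
So tiker → titiker.

titiker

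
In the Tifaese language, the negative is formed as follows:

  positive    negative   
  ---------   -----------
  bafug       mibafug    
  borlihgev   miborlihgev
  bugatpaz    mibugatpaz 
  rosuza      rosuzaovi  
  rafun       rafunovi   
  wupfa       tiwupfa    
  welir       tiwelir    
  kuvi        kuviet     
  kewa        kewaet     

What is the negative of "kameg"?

kameget

"kameg" begins with k-. The stems beginning with k- (kuvi → kuviet, kewa → kewaet) add -et.
The other patterns: stems beginning with b- add the prefix mi-; stems beginning with r- add -ovi; stems beginning with w- add the prefix ti-.
So kameg → kameget.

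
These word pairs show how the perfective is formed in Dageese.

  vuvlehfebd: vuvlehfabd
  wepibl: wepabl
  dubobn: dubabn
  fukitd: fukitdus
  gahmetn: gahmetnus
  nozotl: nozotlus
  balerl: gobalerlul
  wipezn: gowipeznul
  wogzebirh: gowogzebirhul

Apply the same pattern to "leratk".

leratkus

vuvlehfebd and fukitd both end in -d yet inflect differently (vuvlehfabd, fukitdus), so the final letter is not what conditions the rule; the second-to-last letter is.
"leratk" has second-to-last letter 't'. The stems whose second-to-last letter is 't' (fukitd → fukitdus, gahmetn → gahmetnus, nozotl → nozotlus) add -us.
The other patterns: stems whose second-to-last letter is 'b' change the last vowel to 'a'; stems whose second-to-last letter is 'r' or 'z' add go- … -ul around the stem.
So leratk → leratkus.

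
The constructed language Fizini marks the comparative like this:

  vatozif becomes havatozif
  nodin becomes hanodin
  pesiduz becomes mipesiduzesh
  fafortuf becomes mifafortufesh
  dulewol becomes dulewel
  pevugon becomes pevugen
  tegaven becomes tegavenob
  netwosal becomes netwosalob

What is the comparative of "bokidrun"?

mibokidrunesh

vatozif and fafortuf both end in -f yet inflect differently (havatozif, mifafortufesh), so the final letter is not what conditions the rule; the last vowel is.
"bokidrun" has last vowel 'u'. The stems whose last vowel is 'u' (pesiduz → mipesiduzesh, fafortuf → mifafortufesh) add mi- … -esh around the stem.
The other patterns: stems whose last vowel is 'i' add the prefix ha-; stems whose last vowel is 'o' change the last vowel to 'e'; stems whose last vowel is 'a' or 'e' add -ob.
So bokidrun → mibokidrunesh.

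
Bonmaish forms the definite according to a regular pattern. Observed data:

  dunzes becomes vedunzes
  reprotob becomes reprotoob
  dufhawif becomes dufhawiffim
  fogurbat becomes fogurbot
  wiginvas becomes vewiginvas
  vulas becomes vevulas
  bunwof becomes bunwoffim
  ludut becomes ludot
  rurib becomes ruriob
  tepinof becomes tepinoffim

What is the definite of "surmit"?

surmot

dufhawif and rurib both have last vowel 'i' yet inflect differently (dufhawiffim, ruriob), so the last vowel is not what conditions the rule; the final letter is.
"surmit" ends in -t. The stems ending in -t (fogurbat → fogurbot, ludut → ludot) change the last vowel to 'o'.
So surmit → surmot.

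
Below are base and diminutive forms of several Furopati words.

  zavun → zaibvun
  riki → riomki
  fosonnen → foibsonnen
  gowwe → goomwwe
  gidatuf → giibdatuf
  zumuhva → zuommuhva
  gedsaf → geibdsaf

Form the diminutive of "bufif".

buibfif

zumuhva and gedsaf both have last vowel 'a' yet inflect differently (zuommuhva, geibdsaf), so the last vowel is not what conditions the rule; whether the stem ends in a vowel or a consonant is.
"bufif" ends in a consonant. The stems ending in a consonant (zavun → zaibvun, gedsaf → geibdsaf, gidatuf → giibdatuf) insert -ib- after the first vowel.
The other pattern: stems ending in a vowel insert -om- after the first vowel.
So bufif → buibfif.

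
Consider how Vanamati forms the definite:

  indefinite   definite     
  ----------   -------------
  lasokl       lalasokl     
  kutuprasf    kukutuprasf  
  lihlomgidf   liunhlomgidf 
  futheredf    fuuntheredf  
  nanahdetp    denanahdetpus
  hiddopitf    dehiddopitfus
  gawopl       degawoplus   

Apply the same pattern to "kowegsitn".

kutuprasf and lihlomgidf both end in -f yet inflect differently (kukutuprasf, liunhlomgidf), so the final letter is not what conditions the rule; the second-to-last letter is.
"kowegsitn" has second-to-last letter 't'. The stems whose second-to-last letter is 't' (nanahdetp → denanahdetpus, hiddopitf → dehiddopitfus) add de- … -us around the stem.
The other patterns: stems whose second-to-last letter is 'k' or 's' repeat the first consonant+vowel as a prefix; stems whose second-to-last letter is 'd' insert -un- after the first vowel.
So kowegsitn → dekowegsitnus.

dekowegsitnus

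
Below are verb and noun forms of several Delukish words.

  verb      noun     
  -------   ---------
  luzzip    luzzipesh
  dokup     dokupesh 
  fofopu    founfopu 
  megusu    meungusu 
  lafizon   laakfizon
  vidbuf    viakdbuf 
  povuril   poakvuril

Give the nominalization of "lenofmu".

"lenofmu" ends in -u. The stems ending in -u (fofopu → founfopu, megusu → meungusu) insert -un- after the first vowel.
So lenofmu → leunnofmu.

leunnofmu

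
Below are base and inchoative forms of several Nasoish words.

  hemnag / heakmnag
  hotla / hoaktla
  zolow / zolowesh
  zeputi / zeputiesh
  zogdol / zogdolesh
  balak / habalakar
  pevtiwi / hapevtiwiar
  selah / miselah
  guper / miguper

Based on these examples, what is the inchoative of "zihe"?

ziheesh

zeputi and pevtiwi both end in -i yet inflect differently (zeputiesh, hapevtiwiar), so the final letter is not what conditions the rule; the first letter is.
"zihe" begins with z-. The stems beginning with z- (zolow → zolowesh, zeputi → zeputiesh, zogdol → zogdolesh) add -esh.
So zihe → ziheesh.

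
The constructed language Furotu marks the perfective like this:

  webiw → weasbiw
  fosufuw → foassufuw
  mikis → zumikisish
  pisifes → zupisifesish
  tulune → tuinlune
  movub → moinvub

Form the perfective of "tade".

webiw and mikis both have last vowel 'i' yet inflect differently (weasbiw, zumikisish), so the last vowel is not what conditions the rule; the final letter is.
"tade" ends in -e. The one such stem in the data (tulune → tuinlune) inserts -in- after the first vowel (as does movub), so the same rule applies.
The other patterns: stems ending in -w insert -as- after the first vowel; stems ending in -s add zu- … -ish around the stem.
So tade → tainde.

tainde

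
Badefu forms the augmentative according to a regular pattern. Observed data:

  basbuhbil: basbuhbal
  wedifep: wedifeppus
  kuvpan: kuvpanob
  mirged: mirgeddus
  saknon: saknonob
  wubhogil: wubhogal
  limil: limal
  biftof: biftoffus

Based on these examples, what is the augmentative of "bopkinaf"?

saknon and biftof both have last vowel 'o' yet inflect differently (saknonob, biftoffus), so the last vowel is not what conditions the rule; the final letter is.
"bopkinaf" ends in -f. The one such stem in the data (biftof → biftoffus) doubles the final consonant and adds -us (as do mirged, wedifep), so the same rule applies.
So bopkinaf → bopkinaffus.

bopkinaffus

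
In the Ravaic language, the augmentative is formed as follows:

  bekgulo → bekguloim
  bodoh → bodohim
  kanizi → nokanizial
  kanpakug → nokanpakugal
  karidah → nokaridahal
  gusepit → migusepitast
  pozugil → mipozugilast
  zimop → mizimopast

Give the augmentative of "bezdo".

bezdoim

"bezdo" begins with b-. The stems beginning with b- (bekgulo → bekguloim, bodoh → bodohim) add -im.
The other patterns: stems beginning with k- add no- … -al around the stem; stems beginning with g-, p- or z- add mi- … -ast around the stem.
So bezdo → bezdoim.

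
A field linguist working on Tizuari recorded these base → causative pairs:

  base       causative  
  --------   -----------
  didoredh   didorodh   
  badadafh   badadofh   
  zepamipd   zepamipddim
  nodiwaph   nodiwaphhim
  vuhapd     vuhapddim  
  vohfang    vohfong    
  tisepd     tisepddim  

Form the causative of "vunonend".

nodiwaph and didoredh both end in -h yet inflect differently (nodiwaphhim, didorodh), so the final letter is not what conditions the rule; the second-to-last letter is.
"vunonend" has second-to-last letter 'n'. The one such stem in the data (vohfang → vohfong) changes the last vowel to 'o' (as do didoredh, badadafh), so the same rule applies.
The other pattern: stems whose second-to-last letter is 'p' double the final consonant and add -im.
So vunonend → vunonond.

vunonond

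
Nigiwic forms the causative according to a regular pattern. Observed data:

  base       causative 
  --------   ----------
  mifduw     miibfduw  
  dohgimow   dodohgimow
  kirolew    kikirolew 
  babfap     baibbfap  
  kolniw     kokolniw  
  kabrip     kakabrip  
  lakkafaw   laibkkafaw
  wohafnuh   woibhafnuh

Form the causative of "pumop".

pupumop

mifduw and kirolew both end in -w yet inflect differently (miibfduw, kikirolew), so the final letter is not what conditions the rule; the last vowel is.
"pumop" has last vowel 'o'. The one such stem in the data (dohgimow → dodohgimow) repeats the first consonant+vowel as a prefix (as do kirolew, kolniw), so the same rule applies.
The other pattern: stems whose last vowel is 'a' or 'u' insert -ib- after the first vowel.
So pumop → pupumop.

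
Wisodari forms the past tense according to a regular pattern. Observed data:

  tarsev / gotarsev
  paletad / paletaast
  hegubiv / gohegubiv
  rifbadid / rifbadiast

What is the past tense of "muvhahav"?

gomuvhahav

rifbadid and hegubiv both have last vowel 'i' yet inflect differently (rifbadiast, gohegubiv), so the last vowel is not what conditions the rule; the final letter is.
"muvhahav" ends in -v. The stems ending in -v (hegubiv → gohegubiv, tarsev → gotarsev) add the prefix go-.
So muvhahav → gomuvhahav.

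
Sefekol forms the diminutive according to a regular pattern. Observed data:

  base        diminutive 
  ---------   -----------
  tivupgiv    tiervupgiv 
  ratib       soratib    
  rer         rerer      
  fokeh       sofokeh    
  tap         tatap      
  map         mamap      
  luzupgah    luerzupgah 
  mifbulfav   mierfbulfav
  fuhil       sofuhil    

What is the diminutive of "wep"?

fokeh and luzupgah both end in -h yet inflect differently (sofokeh, luerzupgah), so the final letter is not what conditions the rule; the number of vowels is.
"wep" has 1 vowel. The stems with 1 vowel (rer → rerer, map → mamap, tap → tatap) repeat the first consonant+vowel as a prefix.
The other patterns: stems with 2 vowels add the prefix so-; stems with 3 vowels insert -er- after the first vowel.
So wep → wewep.

wewep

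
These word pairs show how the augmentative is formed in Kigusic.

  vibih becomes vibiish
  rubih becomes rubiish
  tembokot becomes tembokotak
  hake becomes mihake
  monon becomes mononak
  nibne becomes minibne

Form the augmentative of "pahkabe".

"pahkabe" ends in -e. The stems ending in -e (hake → mihake, nibne → minibne) add the prefix mi-.
So pahkabe → mipahkabe.

mipahkabe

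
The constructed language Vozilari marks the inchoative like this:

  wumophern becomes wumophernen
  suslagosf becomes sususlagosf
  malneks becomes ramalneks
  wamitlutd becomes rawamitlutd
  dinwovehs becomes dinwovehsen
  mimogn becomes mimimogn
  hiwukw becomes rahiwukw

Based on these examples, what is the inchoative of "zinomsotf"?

razinomsotf

"zinomsotf" has second-to-last letter 't'. The one such stem in the data (wamitlutd → rawamitlutd) adds the prefix ra-, so the same rule applies.
So zinomsotf → razinomsotf.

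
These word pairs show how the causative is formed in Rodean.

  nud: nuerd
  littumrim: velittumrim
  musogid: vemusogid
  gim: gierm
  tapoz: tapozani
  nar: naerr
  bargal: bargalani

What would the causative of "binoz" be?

binozani

gim and littumrim both end in -m yet inflect differently (gierm, velittumrim), so the final letter is not what conditions the rule; the number of vowels is.
"binoz" has 2 vowels. The stems with 2 vowels (bargal → bargalani, tapoz → tapozani) add -ani.
So binoz → binozani.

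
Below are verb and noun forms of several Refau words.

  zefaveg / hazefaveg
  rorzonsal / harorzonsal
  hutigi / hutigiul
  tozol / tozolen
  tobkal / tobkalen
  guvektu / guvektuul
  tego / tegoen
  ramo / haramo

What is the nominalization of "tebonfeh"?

"tebonfeh" begins with t-. The stems beginning with t- (tobkal → tobkalen, tego → tegoen, tozol → tozolen) add -en.
So tebonfeh → tebonfehen.

tebonfehen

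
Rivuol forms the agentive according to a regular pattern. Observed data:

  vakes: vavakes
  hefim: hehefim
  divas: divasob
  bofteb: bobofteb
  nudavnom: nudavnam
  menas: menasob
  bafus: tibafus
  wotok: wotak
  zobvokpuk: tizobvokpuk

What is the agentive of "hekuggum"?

tihekuggum

menas and bafus both end in -s yet inflect differently (menasob, tibafus), so the final letter is not what conditions the rule; the last vowel is.
"hekuggum" has last vowel 'u'. The stems whose last vowel is 'u' (bafus → tibafus, zobvokpuk → tizobvokpuk) add the prefix ti-.
The other patterns: stems whose last vowel is 'a' add -ob; stems whose last vowel is 'o' change the last vowel to 'a'; stems whose last vowel is 'e' or 'i' repeat the first consonant+vowel as a prefix.
So hekuggum → tihekuggum.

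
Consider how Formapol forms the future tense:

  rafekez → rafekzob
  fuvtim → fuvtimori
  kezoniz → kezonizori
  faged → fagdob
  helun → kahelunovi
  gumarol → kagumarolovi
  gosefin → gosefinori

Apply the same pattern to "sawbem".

sawbmob

rafekez and kezoniz both end in -z yet inflect differently (rafekzob, kezonizori), so the final letter is not what conditions the rule; the last vowel is.
"sawbem" has last vowel 'e'. The stems whose last vowel is 'e' (rafekez → rafekzob, faged → fagdob) delete the last vowel and add -ob.
So sawbem → sawbmob.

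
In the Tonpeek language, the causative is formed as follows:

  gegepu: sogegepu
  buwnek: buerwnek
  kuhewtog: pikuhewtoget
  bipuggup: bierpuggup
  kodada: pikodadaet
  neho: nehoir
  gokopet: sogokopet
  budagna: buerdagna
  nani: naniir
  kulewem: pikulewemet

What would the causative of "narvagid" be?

kodada and budagna both end in -a yet inflect differently (pikodadaet, buerdagna), so the final letter is not what conditions the rule; the first letter is.
"narvagid" begins with n-. The stems beginning with n- (neho → nehoir, nani → naniir) add -ir.
The other patterns: stems beginning with k- add pi- … -et around the stem; stems beginning with b- insert -er- after the first vowel; stems beginning with g- add the prefix so-.
So narvagid → narvagidir.

narvagidir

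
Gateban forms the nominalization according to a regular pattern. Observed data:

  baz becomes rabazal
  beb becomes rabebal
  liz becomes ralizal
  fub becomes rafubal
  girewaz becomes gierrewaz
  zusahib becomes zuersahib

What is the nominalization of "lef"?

baz and girewaz both end in -z yet inflect differently (rabazal, gierrewaz), so the final letter is not what conditions the rule; the number of vowels is.
"lef" has 1 vowel. The stems with 1 vowel (baz → rabazal, beb → rabebal, liz → ralizal) add ra- … -al around the stem.
The other pattern: stems with 3 vowels insert -er- after the first vowel.
So lef → ralefal.

ralefal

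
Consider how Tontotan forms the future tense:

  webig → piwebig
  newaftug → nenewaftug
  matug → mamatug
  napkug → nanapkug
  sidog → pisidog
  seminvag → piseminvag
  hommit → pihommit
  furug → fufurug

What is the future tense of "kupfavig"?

matug and sidog both end in -g yet inflect differently (mamatug, pisidog), so the final letter is not what conditions the rule; the last vowel is.
"kupfavig" has last vowel 'i'. The stems whose last vowel is 'i' (hommit → pihommit, webig → piwebig) add the prefix pi-.
So kupfavig → pikupfavig.

pikupfavig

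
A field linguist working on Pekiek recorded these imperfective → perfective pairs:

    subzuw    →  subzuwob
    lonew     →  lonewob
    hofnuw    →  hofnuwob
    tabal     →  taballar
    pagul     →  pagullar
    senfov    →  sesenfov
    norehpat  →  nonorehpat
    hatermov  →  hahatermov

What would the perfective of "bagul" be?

bagullar

"bagul" ends in -l. The stems ending in -l (tabal → taballar, pagul → pagullar) double the final consonant and add -ar.
So bagul → bagullar.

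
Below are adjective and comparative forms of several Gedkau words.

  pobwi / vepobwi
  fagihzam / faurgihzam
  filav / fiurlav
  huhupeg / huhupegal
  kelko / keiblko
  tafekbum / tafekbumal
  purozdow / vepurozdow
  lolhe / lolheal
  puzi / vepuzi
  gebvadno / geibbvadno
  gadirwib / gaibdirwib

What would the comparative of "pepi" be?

vepepi

fagihzam and tafekbum both end in -m yet inflect differently (faurgihzam, tafekbumal), so the final letter is not what conditions the rule; the first letter is.
"pepi" begins with p-. The stems beginning with p- (pobwi → vepobwi, puzi → vepuzi, purozdow → vepurozdow) add the prefix ve-.
The other patterns: stems beginning with f- insert -ur- after the first vowel; stems beginning with g- or k- insert -ib- after the first vowel; stems beginning with h-, l- or t- add -al.
So pepi → vepepi.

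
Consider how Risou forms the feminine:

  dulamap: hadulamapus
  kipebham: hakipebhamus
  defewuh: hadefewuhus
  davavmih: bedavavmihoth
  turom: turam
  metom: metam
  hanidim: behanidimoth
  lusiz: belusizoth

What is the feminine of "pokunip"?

bepokunipoth

metom and hanidim both end in -m yet inflect differently (metam, behanidimoth), so the final letter is not what conditions the rule; the last vowel is.
"pokunip" has last vowel 'i'. The stems whose last vowel is 'i' (davavmih → bedavavmihoth, lusiz → belusizoth, hanidim → behanidimoth) add be- … -oth around the stem.
So pokunip → bepokunipoth.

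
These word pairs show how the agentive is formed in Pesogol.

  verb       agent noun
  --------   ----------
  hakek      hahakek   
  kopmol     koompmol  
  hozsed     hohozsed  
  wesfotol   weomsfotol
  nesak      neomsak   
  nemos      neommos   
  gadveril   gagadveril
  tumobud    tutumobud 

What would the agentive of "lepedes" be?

nesak and hakek both end in -k yet inflect differently (neomsak, hahakek), so the final letter is not what conditions the rule; the last vowel is.
"lepedes" has last vowel 'e'. The stems whose last vowel is 'e' (hakek → hahakek, hozsed → hohozsed) repeat the first consonant+vowel as a prefix.
The other pattern: stems whose last vowel is 'a' or 'o' insert -om- after the first vowel.
So lepedes → lelepedes.

lelepedes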